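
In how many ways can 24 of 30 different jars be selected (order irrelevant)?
C(30,24) = 30!/(24!×6!) = 593775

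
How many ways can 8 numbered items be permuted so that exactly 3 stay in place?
Choose the 3 fixed points C(8,3) = 56, derange the rest: !5 = Σ_{j=0}^{5} (-1)^j·5!/j! = 120 - 120 + 60 - 20 + 5 - 1 = 44. Product = 56 × 44 = 2464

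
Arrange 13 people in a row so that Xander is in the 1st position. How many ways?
Fix one position: (13-1)! = 479001600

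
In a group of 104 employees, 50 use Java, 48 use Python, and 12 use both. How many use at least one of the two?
|A∪B| = |A| + |B| - |A∩B| = 50 + 48 - 12 = 86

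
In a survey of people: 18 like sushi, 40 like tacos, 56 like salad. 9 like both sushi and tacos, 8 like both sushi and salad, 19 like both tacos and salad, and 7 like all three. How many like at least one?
|A∪B∪C| = 18+40+56-9-8-19+7 = 85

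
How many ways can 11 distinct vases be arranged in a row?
11! = 39916800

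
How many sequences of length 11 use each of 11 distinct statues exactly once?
11! = 39916800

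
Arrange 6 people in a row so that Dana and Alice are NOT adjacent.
Total - adjacent = 6! - (6-1)!×2 = 720 - 240 = 480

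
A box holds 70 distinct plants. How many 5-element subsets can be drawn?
C(70,5) = 70!/(5!×65!) = 12103014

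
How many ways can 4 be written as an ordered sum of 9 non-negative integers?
C(4+9-1, 9-1) = C(12, 8) = 495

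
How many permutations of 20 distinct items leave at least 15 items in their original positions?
Exactly j fixed points: C(20,j)·!(20-j); sum over j ≥ 15 (derangement numbers via !m = (m-1)·(!(m-1) + !(m-2)): !0..!5 = 1, 0, 1, 2, 9, 44). Σ_{j=15}^{20} C(20,j)·!(20-j) = C(20,15)·!5 + C(20,16)·!4 + C(20,17)·!3 + C(20,18)·!2 + C(20,19)·!1 + C(20,20)·!0 = 15504·44 + 4845·9 + 1140·2 + 190·1 + 20·0 + 1·1 = 728252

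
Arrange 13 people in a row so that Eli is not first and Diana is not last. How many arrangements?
By inclusion-exclusion: 13! - 2×(13-1)! + (13-2)! = 6227020800 - 958003200 + 39916800 = 5308934400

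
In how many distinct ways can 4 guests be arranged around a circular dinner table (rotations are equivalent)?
Circular: fix one position, arrange the rest. (4-1)! = 6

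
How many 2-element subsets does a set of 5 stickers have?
C(5,2) = 5!/(2!×3!) = 10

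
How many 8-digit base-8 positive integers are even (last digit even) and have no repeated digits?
Last∈{0,2,4,6}. Last=0: 5040. Last nonzero: 3×6×P(6,6) = 12960. Total = 18000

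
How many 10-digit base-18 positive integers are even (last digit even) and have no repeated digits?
Last∈{0,2,4,6,8,10,12,14,16}. Last=0: 8821612800. Last nonzero: 8×16×P(16,8) = 66421555200. Total = 75243168000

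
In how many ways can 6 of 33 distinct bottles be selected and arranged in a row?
P(33,6) = 33!/(33-6)! = 797448960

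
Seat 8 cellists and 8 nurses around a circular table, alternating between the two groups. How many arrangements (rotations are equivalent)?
Fix one of the cellists: (8-1)! ways for the remaining cellists, × 8! ways for the nurses = 5040 × 40320 = 203212800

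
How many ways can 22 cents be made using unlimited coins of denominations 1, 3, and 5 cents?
Coefficient of x^22 in 1/(1-x^1) · 1/(1-x^3) · 1/(1-x^5). Case on j = number of 5-cent coins (j = 0..4); remainder r = 22 - 5j is made from {1,3} in ⌊r/3⌋+1 ways. r = 22, 17, 12, 7, 2 → 8 + 6 + 5 + 3 + 1 = 23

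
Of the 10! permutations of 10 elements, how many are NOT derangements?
Complement of the derangements. !10 = Σ_{j=0}^{10} (-1)^j·10!/j! = 3628800 - 3628800 + 1814400 - 604800 + 151200 - 30240 + 5040 - 720 + 90 - 10 + 1 = 1334961. 10! - !10 = 3628800 - 1334961 = 2293839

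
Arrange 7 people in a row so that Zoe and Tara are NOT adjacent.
Total - adjacent = 7! - (7-1)!×2 = 5040 - 1440 = 3600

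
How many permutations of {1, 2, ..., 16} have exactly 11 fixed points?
Choose the 11 fixed points C(16,11) = 4368, derange the rest: !5 = Σ_{j=0}^{5} (-1)^j·5!/j! = 120 - 120 + 60 - 20 + 5 - 1 = 44. Product = 4368 × 44 = 192192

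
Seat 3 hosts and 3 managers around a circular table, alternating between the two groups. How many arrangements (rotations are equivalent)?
Fix one of the hosts: (3-1)! ways for the remaining hosts, × 3! ways for the managers = 2 × 6 = 12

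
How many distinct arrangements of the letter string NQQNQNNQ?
8! / (4! × 4!) = 70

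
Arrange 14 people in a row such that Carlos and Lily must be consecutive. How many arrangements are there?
Treat the 2 as one block: (14-2+1)! × 2! = 6227020800 × 2 = 12454041600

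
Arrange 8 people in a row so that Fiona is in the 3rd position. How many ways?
Fix one position: (8-1)! = 5040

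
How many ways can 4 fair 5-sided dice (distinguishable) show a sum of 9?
Coefficient of x^9 in (x + x² + ... + x^5)^4. By inclusion-exclusion on dice exceeding 5: Σ_j (-1)^j C(4,j)·C(9-1-5j, 3) = C(4,0)·C(8,3) - C(4,1)·C(3,3) = 1·56 - 4·1 = 52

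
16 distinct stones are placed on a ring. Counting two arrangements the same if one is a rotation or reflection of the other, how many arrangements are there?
(16-1)!/2 = 1307674368000/2 = 653837184000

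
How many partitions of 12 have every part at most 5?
Let r_j(i) = number of partitions of i into parts ≤ j, for i = 0..12. r_1(i) = 1 for all i; r_j(i) = r_{j-1}(i) + r_j(i-j). Rows j = 2..5: ≤2: 1 1 2 2 3 3 4 4 5 5 6 6 7; ≤3: 1 1 2 3 4 5 7 8 10 12 14 16 19; ≤4: 1 1 2 3 5 6 9 11 15 18 23 27 34; ≤5: 1 1 2 3 5 7 10 13 18 23 30 37 47. r_5(12) = 47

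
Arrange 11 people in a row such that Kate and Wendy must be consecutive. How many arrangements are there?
Treat the 2 as one block: (11-2+1)! × 2! = 3628800 × 2 = 7257600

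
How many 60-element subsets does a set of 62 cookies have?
C(62,60) = 62!/(60!×2!) = 1891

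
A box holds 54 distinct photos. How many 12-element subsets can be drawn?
C(54,12) = 54!/(12!×42!) = 343006888770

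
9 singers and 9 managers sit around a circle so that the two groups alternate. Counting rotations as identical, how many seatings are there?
Fix one of the singers: (9-1)! ways for the remaining singers, × 9! ways for the managers = 40320 × 362880 = 14631321600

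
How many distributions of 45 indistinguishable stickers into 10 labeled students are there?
C(45+10-1, 10-1) = C(54, 9) = 5317936260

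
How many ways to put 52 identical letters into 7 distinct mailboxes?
C(52+7-1, 7-1) = C(58, 6) = 40475358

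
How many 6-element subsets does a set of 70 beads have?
C(70,6) = 70!/(6!×64!) = 131115985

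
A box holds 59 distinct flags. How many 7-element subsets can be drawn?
C(59,7) = 59!/(7!×52!) = 341149446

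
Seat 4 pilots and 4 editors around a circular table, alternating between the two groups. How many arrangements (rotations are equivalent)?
Fix one of the pilots: (4-1)! ways for the remaining pilots, × 4! ways for the editors = 6 × 24 = 144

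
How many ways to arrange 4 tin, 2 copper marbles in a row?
6! / (4! × 2!) = 15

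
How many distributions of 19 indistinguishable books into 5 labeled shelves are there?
C(19+5-1, 5-1) = C(23, 4) = 8855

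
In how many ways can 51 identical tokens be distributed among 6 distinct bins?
C(51+6-1, 6-1) = C(56, 5) = 3819816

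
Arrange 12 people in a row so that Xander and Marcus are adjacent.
Treat as block: (12-1)! × 2! = 39916800 × 2 = 79833600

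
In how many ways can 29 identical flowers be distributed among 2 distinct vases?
C(29+2-1, 2-1) = C(30, 1) = 30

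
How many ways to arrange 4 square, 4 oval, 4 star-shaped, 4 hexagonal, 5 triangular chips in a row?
21! / (4! × 4! × 4! × 4! × 5!) = 1283268987000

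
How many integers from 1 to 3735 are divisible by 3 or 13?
⌊3735/3⌋ + ⌊3735/13⌋ - ⌊3735/39⌋ = 1245 + 287 - 95 = 1437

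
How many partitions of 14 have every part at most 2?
Let r_j(i) = number of partitions of i into parts ≤ j, for i = 0..14. r_1(i) = 1 for all i; r_j(i) = r_{j-1}(i) + r_j(i-j). Rows j = 2..2: ≤2: 1 1 2 2 3 3 4 4 5 5 6 6 7 7 8. r_2(14) = 8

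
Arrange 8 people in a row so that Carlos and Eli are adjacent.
Treat as block: (8-1)! × 2! = 5040 × 2 = 10080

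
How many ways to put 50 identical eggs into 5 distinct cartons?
C(50+5-1, 5-1) = C(54, 4) = 316251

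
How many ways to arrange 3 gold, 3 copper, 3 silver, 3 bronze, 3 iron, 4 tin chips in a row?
19! / (3! × 3! × 3! × 3! × 3! × 4!) = 651819168000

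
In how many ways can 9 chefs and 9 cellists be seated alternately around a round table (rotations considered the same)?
Fix one of the chefs: (9-1)! ways for the remaining chefs, × 9! ways for the cellists = 40320 × 362880 = 14631321600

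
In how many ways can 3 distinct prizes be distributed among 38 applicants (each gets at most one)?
P(38,3) = 38!/(38-3)! = 50616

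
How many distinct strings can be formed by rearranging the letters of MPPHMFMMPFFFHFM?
15! / (5! × 3! × 5! × 2!) = 7567560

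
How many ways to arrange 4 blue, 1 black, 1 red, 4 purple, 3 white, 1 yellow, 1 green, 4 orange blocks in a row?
19! / (4! × 1! × 1! × 4! × 3! × 1! × 1! × 4!) = 1466593128000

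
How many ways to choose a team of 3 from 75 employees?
C(75,3) = 75!/(3!×72!) = 67525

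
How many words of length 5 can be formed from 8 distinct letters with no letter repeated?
P(8,5) = 8!/(8-5)! = 6720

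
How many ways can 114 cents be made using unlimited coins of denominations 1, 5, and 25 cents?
Coefficient of x^114 in 1/(1-x^1) · 1/(1-x^5) · 1/(1-x^25). Case on j = number of 25-cent coins (j = 0..4); remainder r = 114 - 25j is made from {1,5} in ⌊r/5⌋+1 ways. r = 114, 89, 64, 39, 14 → 23 + 18 + 13 + 8 + 3 = 65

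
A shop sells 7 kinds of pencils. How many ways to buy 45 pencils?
C(45+7-1, 7-1) = C(51, 6) = 18009460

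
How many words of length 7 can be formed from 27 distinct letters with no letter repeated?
P(27,7) = 27!/(27-7)! = 4475671200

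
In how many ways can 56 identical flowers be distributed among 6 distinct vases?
C(56+6-1, 6-1) = C(61, 5) = 5949147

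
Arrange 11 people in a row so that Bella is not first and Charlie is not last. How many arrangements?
By inclusion-exclusion: 11! - 2×(11-1)! + (11-2)! = 39916800 - 7257600 + 362880 = 33022080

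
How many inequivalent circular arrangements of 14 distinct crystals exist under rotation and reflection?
(14-1)!/2 = 6227020800/2 = 3113510400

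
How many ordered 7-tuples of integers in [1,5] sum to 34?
Coefficient of x^34 in (x + x² + ... + x^5)^7. By inclusion-exclusion on dice exceeding 5: Σ_j (-1)^j C(7,j)·C(34-1-5j, 6) = C(7,0)·C(33,6) - C(7,1)·C(28,6) + C(7,2)·C(23,6) - C(7,3)·C(18,6) + C(7,4)·C(13,6) - C(7,5)·C(8,6) = 1·1107568 - 7·376740 + 21·100947 - 35·18564 + 35·1716 - 21·28 = 7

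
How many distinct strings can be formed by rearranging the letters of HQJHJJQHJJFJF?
13! / (6! × 2! × 2! × 3!) = 360360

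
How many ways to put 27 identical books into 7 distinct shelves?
C(27+7-1, 7-1) = C(33, 6) = 1107568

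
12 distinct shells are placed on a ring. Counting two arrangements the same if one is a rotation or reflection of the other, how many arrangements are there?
(12-1)!/2 = 39916800/2 = 19958400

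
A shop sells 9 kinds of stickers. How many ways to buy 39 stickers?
C(39+9-1, 9-1) = C(47, 8) = 314457495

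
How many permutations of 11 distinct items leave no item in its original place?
!11 = Σ_{j=0}^{11} (-1)^j·11!/j! = 39916800 - 39916800 + 19958400 - 6652800 + 1663200 - 332640 + 55440 - 7920 + 990 - 110 + 11 - 1 = 14684570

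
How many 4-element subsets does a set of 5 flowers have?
C(5,4) = 5!/(4!×1!) = 5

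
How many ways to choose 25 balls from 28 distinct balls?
C(28,25) = 28!/(25!×3!) = 3276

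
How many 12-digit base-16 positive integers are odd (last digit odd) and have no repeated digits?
Last∈{1,3,5,7,9,11,13,15}. Last=0: 0. Last nonzero: 8×14×P(14,10) = 406832025600. Total = 406832025600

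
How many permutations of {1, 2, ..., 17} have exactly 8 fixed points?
Choose the 8 fixed points C(17,8) = 24310, derange the rest: !9 = Σ_{j=0}^{9} (-1)^j·9!/j! = 362880 - 362880 + 181440 - 60480 + 15120 - 3024 + 504 - 72 + 9 - 1 = 133496. Product = 24310 × 133496 = 3245287760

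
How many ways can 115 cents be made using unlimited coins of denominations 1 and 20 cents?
Coefficient of x^115 in 1/(1-x^1) · 1/(1-x^20). Use j coins of 20 for j = 0..⌊115/20⌋ = 5, the rest in 1s: 5 + 1 = 6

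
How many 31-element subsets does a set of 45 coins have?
C(45,31) = 45!/(31!×14!) = 166871334960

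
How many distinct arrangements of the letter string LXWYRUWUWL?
10! / (1! × 1! × 2! × 3! × 2! × 1!) = 151200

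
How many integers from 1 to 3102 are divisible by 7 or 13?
⌊3102/7⌋ + ⌊3102/13⌋ - ⌊3102/91⌋ = 443 + 238 - 34 = 647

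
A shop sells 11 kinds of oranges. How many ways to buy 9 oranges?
C(9+11-1, 11-1) = C(19, 10) = 92378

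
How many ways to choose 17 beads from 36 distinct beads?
C(36,17) = 36!/(17!×19!) = 8597496600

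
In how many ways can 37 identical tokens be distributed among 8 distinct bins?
C(37+8-1, 8-1) = C(44, 7) = 38320568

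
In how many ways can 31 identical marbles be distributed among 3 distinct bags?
C(31+3-1, 3-1) = C(33, 2) = 528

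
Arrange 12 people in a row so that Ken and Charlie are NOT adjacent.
Total - adjacent = 12! - (12-1)!×2 = 479001600 - 79833600 = 399168000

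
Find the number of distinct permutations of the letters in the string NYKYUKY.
7! / (3! × 1! × 2! × 1!) = 420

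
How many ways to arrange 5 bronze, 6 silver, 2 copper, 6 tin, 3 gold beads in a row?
22! / (5! × 6! × 2! × 6! × 3!) = 1505702278080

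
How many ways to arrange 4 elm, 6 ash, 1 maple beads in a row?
11! / (4! × 6! × 1!) = 2310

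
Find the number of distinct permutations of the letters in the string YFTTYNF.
7! / (2! × 2! × 1! × 2!) = 630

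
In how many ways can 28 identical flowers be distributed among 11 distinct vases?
C(28+11-1, 11-1) = C(38, 10) = 472733756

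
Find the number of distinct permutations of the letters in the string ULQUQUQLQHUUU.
13! / (4! × 6! × 1! × 2!) = 180180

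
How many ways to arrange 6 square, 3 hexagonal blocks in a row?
9! / (6! × 3!) = 84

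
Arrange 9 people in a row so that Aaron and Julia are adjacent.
Treat as block: (9-1)! × 2! = 40320 × 2 = 80640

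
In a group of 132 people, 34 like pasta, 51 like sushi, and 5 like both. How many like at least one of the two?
|A∪B| = |A| + |B| - |A∩B| = 34 + 51 - 5 = 80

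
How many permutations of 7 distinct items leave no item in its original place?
!7 = Σ_{j=0}^{7} (-1)^j·7!/j! = 5040 - 5040 + 2520 - 840 + 210 - 42 + 7 - 1 = 1854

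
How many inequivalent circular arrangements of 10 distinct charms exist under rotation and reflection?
(10-1)!/2 = 362880/2 = 181440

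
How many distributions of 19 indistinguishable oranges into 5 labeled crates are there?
C(19+5-1, 5-1) = C(23, 4) = 8855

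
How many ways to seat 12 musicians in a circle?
Circular: fix one position, arrange the rest. (12-1)! = 39916800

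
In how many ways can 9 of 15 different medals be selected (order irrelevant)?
C(15,9) = 15!/(9!×6!) = 5005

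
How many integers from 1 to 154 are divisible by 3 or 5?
⌊154/3⌋ + ⌊154/5⌋ - ⌊154/15⌋ = 51 + 30 - 10 = 71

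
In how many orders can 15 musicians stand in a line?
15! = 1307674368000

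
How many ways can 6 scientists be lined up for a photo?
6! = 720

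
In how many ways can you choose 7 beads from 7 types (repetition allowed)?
C(7+7-1, 7-1) = C(13, 6) = 1716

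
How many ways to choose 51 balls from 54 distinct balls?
C(54,51) = 54!/(51!×3!) = 24804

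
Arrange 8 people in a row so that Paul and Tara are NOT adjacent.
Total - adjacent = 8! - (8-1)!×2 = 40320 - 10080 = 30240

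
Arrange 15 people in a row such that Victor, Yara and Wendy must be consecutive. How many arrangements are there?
Treat the 3 as one block: (15-3+1)! × 3! = 6227020800 × 6 = 37362124800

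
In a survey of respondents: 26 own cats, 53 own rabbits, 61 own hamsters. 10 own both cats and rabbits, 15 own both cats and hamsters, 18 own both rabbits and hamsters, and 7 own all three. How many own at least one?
|A∪B∪C| = 26+53+61-10-15-18+7 = 104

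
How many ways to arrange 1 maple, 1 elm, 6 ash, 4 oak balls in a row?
12! / (1! × 1! × 6! × 4!) = 27720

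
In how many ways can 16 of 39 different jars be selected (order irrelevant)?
C(39,16) = 39!/(16!×23!) = 37711260990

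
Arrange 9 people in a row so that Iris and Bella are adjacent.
Treat as block: (9-1)! × 2! = 40320 × 2 = 80640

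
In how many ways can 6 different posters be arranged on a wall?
6! = 720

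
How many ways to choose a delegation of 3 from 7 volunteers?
C(7,3) = 7!/(3!×4!) = 35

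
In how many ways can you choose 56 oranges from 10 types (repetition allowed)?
C(56+10-1, 10-1) = C(65, 9) = 31966749880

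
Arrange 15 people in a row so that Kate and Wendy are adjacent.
Treat as block: (15-1)! × 2! = 87178291200 × 2 = 174356582400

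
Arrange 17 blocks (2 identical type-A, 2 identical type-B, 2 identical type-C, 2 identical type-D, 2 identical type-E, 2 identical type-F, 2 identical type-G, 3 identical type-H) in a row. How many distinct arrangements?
17! / (2! × 2! × 2! × 2! × 2! × 2! × 2! × 3!) = 463134672000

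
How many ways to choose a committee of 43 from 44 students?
C(44,43) = 44!/(43!×1!) = 44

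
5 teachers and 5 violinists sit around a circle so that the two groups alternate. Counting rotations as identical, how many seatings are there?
Fix one of the teachers: (5-1)! ways for the remaining teachers, × 5! ways for the violinists = 24 × 120 = 2880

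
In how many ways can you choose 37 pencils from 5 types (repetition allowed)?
C(37+5-1, 5-1) = C(41, 4) = 101270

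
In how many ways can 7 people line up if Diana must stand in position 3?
Fix one position: (7-1)! = 720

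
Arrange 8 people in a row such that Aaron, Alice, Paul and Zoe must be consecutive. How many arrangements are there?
Treat the 4 as one block: (8-4+1)! × 4! = 120 × 24 = 2880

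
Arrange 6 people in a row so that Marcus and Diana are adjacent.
Treat as block: (6-1)! × 2! = 120 × 2 = 240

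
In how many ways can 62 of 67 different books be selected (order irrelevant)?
C(67,62) = 67!/(62!×5!) = 9657648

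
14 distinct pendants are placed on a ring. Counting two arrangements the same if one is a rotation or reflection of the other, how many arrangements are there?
(14-1)!/2 = 6227020800/2 = 3113510400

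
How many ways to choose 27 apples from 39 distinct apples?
C(39,27) = 39!/(27!×12!) = 3910797436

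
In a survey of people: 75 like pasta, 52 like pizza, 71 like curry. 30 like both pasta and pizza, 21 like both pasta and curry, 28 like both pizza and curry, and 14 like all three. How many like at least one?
|A∪B∪C| = 75+52+71-30-21-28+14 = 133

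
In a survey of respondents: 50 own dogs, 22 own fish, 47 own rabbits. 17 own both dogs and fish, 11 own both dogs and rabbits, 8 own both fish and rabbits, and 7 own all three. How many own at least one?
|A∪B∪C| = 50+22+47-17-11-8+7 = 90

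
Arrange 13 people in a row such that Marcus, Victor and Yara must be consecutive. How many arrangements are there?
Treat the 3 as one block: (13-3+1)! × 3! = 39916800 × 6 = 239500800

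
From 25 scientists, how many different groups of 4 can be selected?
C(25,4) = 25!/(4!×21!) = 12650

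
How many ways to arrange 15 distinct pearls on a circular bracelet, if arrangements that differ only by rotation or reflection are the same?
(15-1)!/2 = 87178291200/2 = 43589145600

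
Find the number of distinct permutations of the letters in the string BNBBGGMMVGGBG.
13! / (1! × 2! × 5! × 4! × 1!) = 1081080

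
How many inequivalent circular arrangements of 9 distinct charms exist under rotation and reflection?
(9-1)!/2 = 40320/2 = 20160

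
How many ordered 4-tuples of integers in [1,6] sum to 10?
Coefficient of x^10 in (x + x² + ... + x^6)^4. By inclusion-exclusion on dice exceeding 6: Σ_j (-1)^j C(4,j)·C(10-1-6j, 3) = C(4,0)·C(9,3) - C(4,1)·C(3,3) = 1·84 - 4·1 = 80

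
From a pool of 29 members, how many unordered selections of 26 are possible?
C(29,26) = 29!/(26!×3!) = 3654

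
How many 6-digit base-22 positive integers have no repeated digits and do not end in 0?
Last digit: 21 nonzero choices. First digit: 20 (nonzero, ≠last). Middle 4: P(20,4) = 116280. Total = 48837600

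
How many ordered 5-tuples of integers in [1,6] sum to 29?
Coefficient of x^29 in (x + x² + ... + x^6)^5. By inclusion-exclusion on dice exceeding 6: Σ_j (-1)^j C(5,j)·C(29-1-6j, 4) = C(5,0)·C(28,4) - C(5,1)·C(22,4) + C(5,2)·C(16,4) - C(5,3)·C(10,4) + C(5,4)·C(4,4) = 1·20475 - 5·7315 + 10·1820 - 10·210 + 5·1 = 5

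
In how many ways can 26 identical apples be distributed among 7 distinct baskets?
C(26+7-1, 7-1) = C(32, 6) = 906192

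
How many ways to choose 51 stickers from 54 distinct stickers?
C(54,51) = 54!/(51!×3!) = 24804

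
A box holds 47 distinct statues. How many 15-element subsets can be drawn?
C(47,15) = 47!/(15!×32!) = 751616304549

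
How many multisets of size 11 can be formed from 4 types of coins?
C(11+4-1, 4-1) = C(14, 3) = 364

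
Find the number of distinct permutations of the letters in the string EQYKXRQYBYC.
11! / (1! × 1! × 1! × 1! × 1! × 3! × 1! × 2!) = 3326400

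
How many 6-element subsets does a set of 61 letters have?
C(61,6) = 61!/(6!×55!) = 55525372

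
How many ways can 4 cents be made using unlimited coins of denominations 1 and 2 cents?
Coefficient of x^4 in 1/(1-x^1) · 1/(1-x^2). Use j coins of 2 for j = 0..⌊4/2⌋ = 2, the rest in 1s: 2 + 1 = 3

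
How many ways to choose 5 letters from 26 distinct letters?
C(26,5) = 26!/(5!×21!) = 65780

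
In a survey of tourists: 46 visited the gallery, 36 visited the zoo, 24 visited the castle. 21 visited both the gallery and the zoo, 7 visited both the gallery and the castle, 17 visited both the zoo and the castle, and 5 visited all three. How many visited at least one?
|A∪B∪C| = 46+36+24-21-7-17+5 = 66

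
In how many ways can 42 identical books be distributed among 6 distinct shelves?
C(42+6-1, 6-1) = C(47, 5) = 1533939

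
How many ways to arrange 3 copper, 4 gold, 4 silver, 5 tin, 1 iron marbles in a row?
17! / (3! × 4! × 4! × 5! × 1!) = 857656800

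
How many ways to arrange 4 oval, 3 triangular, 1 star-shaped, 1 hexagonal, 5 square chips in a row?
14! / (4! × 3! × 1! × 1! × 5!) = 5045040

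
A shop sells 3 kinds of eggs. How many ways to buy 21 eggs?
C(21+3-1, 3-1) = C(23, 2) = 253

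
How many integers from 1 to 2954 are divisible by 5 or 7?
⌊2954/5⌋ + ⌊2954/7⌋ - ⌊2954/35⌋ = 590 + 422 - 84 = 928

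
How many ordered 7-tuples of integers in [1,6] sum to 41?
Coefficient of x^41 in (x + x² + ... + x^6)^7. By inclusion-exclusion on dice exceeding 6: Σ_j (-1)^j C(7,j)·C(41-1-6j, 6) = C(7,0)·C(40,6) - C(7,1)·C(34,6) + C(7,2)·C(28,6) - C(7,3)·C(22,6) + C(7,4)·C(16,6) - C(7,5)·C(10,6) = 1·3838380 - 7·1344904 + 21·376740 - 35·74613 + 35·8008 - 21·210 = 7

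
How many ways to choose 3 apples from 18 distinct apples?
C(18,3) = 18!/(3!×15!) = 816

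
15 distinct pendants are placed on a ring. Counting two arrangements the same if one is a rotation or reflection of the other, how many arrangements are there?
(15-1)!/2 = 87178291200/2 = 43589145600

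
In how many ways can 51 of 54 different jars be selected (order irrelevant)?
C(54,51) = 54!/(51!×3!) = 24804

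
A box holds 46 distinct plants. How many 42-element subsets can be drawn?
C(46,42) = 46!/(42!×4!) = 163185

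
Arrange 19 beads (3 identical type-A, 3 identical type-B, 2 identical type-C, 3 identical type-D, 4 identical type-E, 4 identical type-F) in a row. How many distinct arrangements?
19! / (3! × 3! × 2! × 3! × 4! × 4!) = 488864376000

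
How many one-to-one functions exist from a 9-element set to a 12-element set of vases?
P(12,9) = 12!/(12-9)! = 79833600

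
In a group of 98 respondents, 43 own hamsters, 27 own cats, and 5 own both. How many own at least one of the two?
|A∪B| = |A| + |B| - |A∩B| = 43 + 27 - 5 = 65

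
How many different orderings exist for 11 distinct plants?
11! = 39916800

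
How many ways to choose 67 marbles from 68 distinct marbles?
C(68,67) = 68!/(67!×1!) = 68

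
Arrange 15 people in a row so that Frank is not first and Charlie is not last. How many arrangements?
By inclusion-exclusion: 15! - 2×(15-1)! + (15-2)! = 1307674368000 - 174356582400 + 6227020800 = 1139544806400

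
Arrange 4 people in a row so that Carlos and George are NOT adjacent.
Total - adjacent = 4! - (4-1)!×2 = 24 - 12 = 12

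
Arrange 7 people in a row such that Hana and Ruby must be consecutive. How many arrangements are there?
Treat the 2 as one block: (7-2+1)! × 2! = 720 × 2 = 1440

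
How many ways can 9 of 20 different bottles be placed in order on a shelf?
P(20,9) = 20!/(20-9)! = 60949324800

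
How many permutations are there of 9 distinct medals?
9! = 362880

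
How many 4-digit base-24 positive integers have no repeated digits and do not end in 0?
Last digit: 23 nonzero choices. First digit: 22 (nonzero, ≠last). Middle 2: P(22,2) = 462. Total = 233772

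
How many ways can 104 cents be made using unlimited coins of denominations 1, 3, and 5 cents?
Coefficient of x^104 in 1/(1-x^1) · 1/(1-x^3) · 1/(1-x^5). Case on j = number of 5-cent coins (j = 0..20); remainder r = 104 - 5j is made from {1,3} in ⌊r/3⌋+1 ways. r = 104, 99, 94, 89, 84, 79, 74, 69, 64, 59, 54, 49, 44, 39, 34, 29, 24, 19, 14, 9, 4 → 35 + 34 + 32 + 30 + 29 + 27 + 25 + 24 + 22 + 20 + 19 + 17 + 15 + 14 + 12 + 10 + 9 + 7 + 5 + 4 + 2 = 392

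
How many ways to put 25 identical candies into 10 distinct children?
C(25+10-1, 10-1) = C(34, 9) = 52451256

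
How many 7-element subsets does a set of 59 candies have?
C(59,7) = 59!/(7!×52!) = 341149446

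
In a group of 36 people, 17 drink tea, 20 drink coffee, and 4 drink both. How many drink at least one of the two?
|A∪B| = |A| + |B| - |A∩B| = 17 + 20 - 4 = 33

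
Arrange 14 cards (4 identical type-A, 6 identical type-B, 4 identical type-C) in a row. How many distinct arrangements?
14! / (4! × 6! × 4!) = 210210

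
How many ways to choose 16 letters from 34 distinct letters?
C(34,16) = 34!/(16!×18!) = 2203961430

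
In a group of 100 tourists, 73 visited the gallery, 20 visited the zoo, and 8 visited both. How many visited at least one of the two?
|A∪B| = |A| + |B| - |A∩B| = 73 + 20 - 8 = 85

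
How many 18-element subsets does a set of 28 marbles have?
C(28,18) = 28!/(18!×10!) = 13123110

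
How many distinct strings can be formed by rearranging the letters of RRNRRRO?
7! / (1! × 1! × 5!) = 42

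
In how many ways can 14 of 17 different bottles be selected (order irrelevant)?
C(17,14) = 17!/(14!×3!) = 680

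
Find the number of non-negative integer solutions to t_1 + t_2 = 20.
C(20+2-1, 2-1) = C(21, 1) = 21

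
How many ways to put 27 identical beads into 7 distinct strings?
C(27+7-1, 7-1) = C(33, 6) = 1107568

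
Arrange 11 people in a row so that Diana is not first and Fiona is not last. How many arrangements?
By inclusion-exclusion: 11! - 2×(11-1)! + (11-2)! = 39916800 - 7257600 + 362880 = 33022080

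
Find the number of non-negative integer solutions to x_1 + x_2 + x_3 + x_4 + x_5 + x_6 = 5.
C(5+6-1, 6-1) = C(10, 5) = 252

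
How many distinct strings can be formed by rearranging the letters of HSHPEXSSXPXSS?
13! / (2! × 1! × 2! × 3! × 5!) = 2162160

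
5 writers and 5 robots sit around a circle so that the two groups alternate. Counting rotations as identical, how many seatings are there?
Fix one of the writers: (5-1)! ways for the remaining writers, × 5! ways for the robots = 24 × 120 = 2880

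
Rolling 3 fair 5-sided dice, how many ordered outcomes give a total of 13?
Coefficient of x^13 in (x + x² + ... + x^5)^3. By inclusion-exclusion on dice exceeding 5: Σ_j (-1)^j C(3,j)·C(13-1-5j, 2) = C(3,0)·C(12,2) - C(3,1)·C(7,2) + C(3,2)·C(2,2) = 1·66 - 3·21 + 3·1 = 6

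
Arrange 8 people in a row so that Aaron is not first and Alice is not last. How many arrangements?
By inclusion-exclusion: 8! - 2×(8-1)! + (8-2)! = 40320 - 10080 + 720 = 30960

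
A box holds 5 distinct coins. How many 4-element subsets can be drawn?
C(5,4) = 5!/(4!×1!) = 5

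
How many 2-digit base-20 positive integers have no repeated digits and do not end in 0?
Last digit: 19 nonzero choices. First digit: 18 (nonzero, ≠last). Middle 0: P(18,0) = 1. Total = 342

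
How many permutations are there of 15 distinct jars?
15! = 1307674368000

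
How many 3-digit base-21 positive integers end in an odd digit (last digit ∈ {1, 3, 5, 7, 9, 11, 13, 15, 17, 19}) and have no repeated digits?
Last∈{1,3,5,7,9,11,13,15,17,19}. Last=0: 0. Last nonzero: 10×19×P(19,1) = 3610. Total = 3610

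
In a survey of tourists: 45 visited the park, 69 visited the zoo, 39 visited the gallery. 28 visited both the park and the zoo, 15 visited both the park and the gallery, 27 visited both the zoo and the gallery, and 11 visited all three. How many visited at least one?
|A∪B∪C| = 45+69+39-28-15-27+11 = 94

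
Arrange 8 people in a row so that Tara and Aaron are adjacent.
Treat as block: (8-1)! × 2! = 5040 × 2 = 10080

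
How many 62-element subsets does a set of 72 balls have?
C(72,62) = 72!/(62!×10!) = 536211932256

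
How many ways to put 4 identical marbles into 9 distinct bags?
C(4+9-1, 9-1) = C(12, 8) = 495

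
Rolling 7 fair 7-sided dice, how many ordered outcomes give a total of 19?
Coefficient of x^19 in (x + x² + ... + x^7)^7. By inclusion-exclusion on dice exceeding 7: Σ_j (-1)^j C(7,j)·C(19-1-7j, 6) = C(7,0)·C(18,6) - C(7,1)·C(11,6) = 1·18564 - 7·462 = 15330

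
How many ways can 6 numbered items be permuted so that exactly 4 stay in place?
Choose the 4 fixed points C(6,4) = 15, derange the rest: !2 = Σ_{j=0}^{2} (-1)^j·2!/j! = 2 - 2 + 1 = 1. Product = 15 × 1 = 15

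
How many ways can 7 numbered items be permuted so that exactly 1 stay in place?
Choose the 1 fixed point C(7,1) = 7, derange the rest: !6 = Σ_{j=0}^{6} (-1)^j·6!/j! = 720 - 720 + 360 - 120 + 30 - 6 + 1 = 265. Product = 7 × 265 = 1855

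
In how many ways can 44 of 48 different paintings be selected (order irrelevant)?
C(48,44) = 48!/(44!×4!) = 194580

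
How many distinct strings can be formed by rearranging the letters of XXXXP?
5! / (1! × 4!) = 5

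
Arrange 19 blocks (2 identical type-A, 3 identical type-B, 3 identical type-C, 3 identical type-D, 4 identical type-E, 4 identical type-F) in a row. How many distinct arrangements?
19! / (2! × 3! × 3! × 3! × 4! × 4!) = 488864376000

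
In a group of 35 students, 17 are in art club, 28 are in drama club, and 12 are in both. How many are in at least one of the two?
|A∪B| = |A| + |B| - |A∩B| = 17 + 28 - 12 = 33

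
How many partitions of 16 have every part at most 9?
Let r_j(i) = number of partitions of i into parts ≤ j, for i = 0..16. r_1(i) = 1 for all i; r_j(i) = r_{j-1}(i) + r_j(i-j). Rows j = 2..9: ≤2: 1 1 2 2 3 3 4 4 5 5 6 6 7 7 8 8 9; ≤3: 1 1 2 3 4 5 7 8 10 12 14 16 19 21 24 27 30; ≤4: 1 1 2 3 5 6 9 11 15 18 23 27 34 39 47 54 64; ≤5: 1 1 2 3 5 7 10 13 18 23 30 37 47 57 70 84 101; ≤6: 1 1 2 3 5 7 11 14 20 26 35 44 58 71 90 110 136; ≤7: 1 1 2 3 5 7 11 15 21 28 38 49 65 82 105 131 164; ≤8: 1 1 2 3 5 7 11 15 22 29 40 52 70 89 116 146 186; ≤9: 1 1 2 3 5 7 11 15 22 30 41 54 73 94 123 157 201. r_9(16) = 201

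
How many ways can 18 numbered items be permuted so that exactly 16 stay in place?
Choose the 16 fixed points C(18,16) = 153, derange the rest: !2 = Σ_{j=0}^{2} (-1)^j·2!/j! = 2 - 2 + 1 = 1. Product = 153 × 1 = 153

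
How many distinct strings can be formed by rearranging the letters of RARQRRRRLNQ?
11! / (1! × 6! × 1! × 1! × 2!) = 27720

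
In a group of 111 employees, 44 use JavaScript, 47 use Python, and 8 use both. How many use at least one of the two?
|A∪B| = |A| + |B| - |A∩B| = 44 + 47 - 8 = 83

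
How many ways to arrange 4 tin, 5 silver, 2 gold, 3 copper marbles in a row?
14! / (4! × 5! × 2! × 3!) = 2522520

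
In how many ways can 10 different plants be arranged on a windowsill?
10! = 3628800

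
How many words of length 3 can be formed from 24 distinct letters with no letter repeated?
P(24,3) = 24!/(24-3)! = 12144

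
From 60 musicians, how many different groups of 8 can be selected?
C(60,8) = 60!/(8!×52!) = 2558620845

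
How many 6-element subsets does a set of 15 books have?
C(15,6) = 15!/(6!×9!) = 5005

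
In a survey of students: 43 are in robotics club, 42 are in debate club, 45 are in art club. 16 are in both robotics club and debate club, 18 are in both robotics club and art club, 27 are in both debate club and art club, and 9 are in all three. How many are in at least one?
|A∪B∪C| = 43+42+45-16-18-27+9 = 78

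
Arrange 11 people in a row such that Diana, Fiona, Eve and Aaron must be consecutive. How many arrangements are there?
Treat the 4 as one block: (11-4+1)! × 4! = 40320 × 24 = 967680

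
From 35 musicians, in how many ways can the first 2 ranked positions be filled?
P(35,2) = 35!/(35-2)! = 1190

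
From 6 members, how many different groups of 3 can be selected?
C(6,3) = 6!/(3!×3!) = 20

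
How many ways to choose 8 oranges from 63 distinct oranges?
C(63,8) = 63!/(8!×55!) = 3872894697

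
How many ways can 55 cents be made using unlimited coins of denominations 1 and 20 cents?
Coefficient of x^55 in 1/(1-x^1) · 1/(1-x^20). Use j coins of 20 for j = 0..⌊55/20⌋ = 2, the rest in 1s: 2 + 1 = 3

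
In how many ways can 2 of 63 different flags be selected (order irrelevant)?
C(63,2) = 63!/(2!×61!) = 1953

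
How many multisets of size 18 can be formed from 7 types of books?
C(18+7-1, 7-1) = C(24, 6) = 134596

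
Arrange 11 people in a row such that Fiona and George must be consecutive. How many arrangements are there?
Treat the 2 as one block: (11-2+1)! × 2! = 3628800 × 2 = 7257600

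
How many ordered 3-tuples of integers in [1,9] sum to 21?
Coefficient of x^21 in (x + x² + ... + x^9)^3. By inclusion-exclusion on dice exceeding 9: Σ_j (-1)^j C(3,j)·C(21-1-9j, 2) = C(3,0)·C(20,2) - C(3,1)·C(11,2) + C(3,2)·C(2,2) = 1·190 - 3·55 + 3·1 = 28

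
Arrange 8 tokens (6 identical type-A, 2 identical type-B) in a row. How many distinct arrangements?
8! / (6! × 2!) = 28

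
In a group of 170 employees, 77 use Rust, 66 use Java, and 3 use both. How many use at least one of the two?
|A∪B| = |A| + |B| - |A∩B| = 77 + 66 - 3 = 140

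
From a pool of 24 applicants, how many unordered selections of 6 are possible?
C(24,6) = 24!/(6!×18!) = 134596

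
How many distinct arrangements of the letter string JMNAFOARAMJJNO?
14! / (1! × 3! × 1! × 2! × 2! × 2! × 3!) = 302702400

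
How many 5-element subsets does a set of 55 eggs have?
C(55,5) = 55!/(5!×50!) = 3478761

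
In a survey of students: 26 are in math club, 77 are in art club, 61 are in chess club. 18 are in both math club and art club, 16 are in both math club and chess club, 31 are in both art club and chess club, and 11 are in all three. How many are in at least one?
|A∪B∪C| = 26+77+61-18-16-31+11 = 110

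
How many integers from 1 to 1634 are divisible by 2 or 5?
⌊1634/2⌋ + ⌊1634/5⌋ - ⌊1634/10⌋ = 817 + 326 - 163 = 980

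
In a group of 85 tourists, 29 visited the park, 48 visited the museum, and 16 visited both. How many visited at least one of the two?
|A∪B| = |A| + |B| - |A∩B| = 29 + 48 - 16 = 61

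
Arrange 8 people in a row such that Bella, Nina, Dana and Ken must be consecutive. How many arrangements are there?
Treat the 4 as one block: (8-4+1)! × 4! = 120 × 24 = 2880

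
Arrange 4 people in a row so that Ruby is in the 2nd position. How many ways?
Fix one position: (4-1)! = 6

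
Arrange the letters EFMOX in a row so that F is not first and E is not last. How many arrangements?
By inclusion-exclusion: 5! - 2×(5-1)! + (5-2)! = 120 - 48 + 6 = 78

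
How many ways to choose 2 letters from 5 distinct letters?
C(5,2) = 5!/(2!×3!) = 10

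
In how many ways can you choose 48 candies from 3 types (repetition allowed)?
C(48+3-1, 3-1) = C(50, 2) = 1225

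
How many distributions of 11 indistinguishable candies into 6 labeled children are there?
C(11+6-1, 6-1) = C(16, 5) = 4368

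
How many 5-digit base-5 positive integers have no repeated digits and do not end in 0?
Last digit: 4 nonzero choices. First digit: 3 (nonzero, ≠last). Middle 3: P(3,3) = 6. Total = 72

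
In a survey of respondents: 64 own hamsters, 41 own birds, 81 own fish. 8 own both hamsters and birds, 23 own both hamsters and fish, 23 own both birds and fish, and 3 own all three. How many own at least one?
|A∪B∪C| = 64+41+81-8-23-23+3 = 135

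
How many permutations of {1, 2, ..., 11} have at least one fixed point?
Complement of the derangements. !11 = Σ_{j=0}^{11} (-1)^j·11!/j! = 39916800 - 39916800 + 19958400 - 6652800 + 1663200 - 332640 + 55440 - 7920 + 990 - 110 + 11 - 1 = 14684570. 11! - !11 = 39916800 - 14684570 = 25232230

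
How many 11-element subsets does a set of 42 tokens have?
C(42,11) = 42!/(11!×31!) = 4280561376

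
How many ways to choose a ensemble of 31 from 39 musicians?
C(39,31) = 39!/(31!×8!) = 61523748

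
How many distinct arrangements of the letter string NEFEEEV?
7! / (4! × 1! × 1! × 1!) = 210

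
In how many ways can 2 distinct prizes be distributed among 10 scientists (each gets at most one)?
P(10,2) = 10!/(10-2)! = 90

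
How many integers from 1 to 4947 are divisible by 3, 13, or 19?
⌊4947/3⌋+⌊4947/13⌋+⌊4947/19⌋ - ⌊4947/39⌋-⌊4947/57⌋-⌊4947/247⌋ + ⌊4947/741⌋ = 1649+380+260 - 126-86-20 + 6 = 2063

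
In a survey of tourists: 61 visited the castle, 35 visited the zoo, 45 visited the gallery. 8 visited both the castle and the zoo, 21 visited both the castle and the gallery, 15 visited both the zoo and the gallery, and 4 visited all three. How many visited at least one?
|A∪B∪C| = 61+35+45-8-21-15+4 = 101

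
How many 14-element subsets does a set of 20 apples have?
C(20,14) = 20!/(14!×6!) = 38760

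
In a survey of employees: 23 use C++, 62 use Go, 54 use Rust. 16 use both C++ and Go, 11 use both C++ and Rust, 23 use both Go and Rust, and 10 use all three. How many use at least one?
|A∪B∪C| = 23+62+54-16-11-23+10 = 99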